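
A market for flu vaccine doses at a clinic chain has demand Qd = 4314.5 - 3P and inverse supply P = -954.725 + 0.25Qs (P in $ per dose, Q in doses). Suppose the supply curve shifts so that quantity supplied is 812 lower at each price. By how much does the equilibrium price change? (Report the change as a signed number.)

In direct form, Qs = 3818.9 + 4P.
At equilibrium Qd = Qs, so 4314.5 - 3P = 3818.9 + 4P; collecting terms, 495.6 = 7P and P* = 70.8.
Substitute back: Q* = 4314.5 - 3(70.8) = 4102.1.
After the shift, supply is Qs = 3006.9 + 4P.
Re-solving, 7P = 1307.6 gives P = 186.8 and Q = 3754.1.
ΔP = 186.8 - 70.8 = 116.

ΔP = 116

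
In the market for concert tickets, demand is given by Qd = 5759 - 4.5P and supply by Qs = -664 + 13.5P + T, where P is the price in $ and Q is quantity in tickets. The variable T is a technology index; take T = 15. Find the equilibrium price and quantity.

With T = 15, supply is Qs = -649 + 13.5P.
At equilibrium Qd = Qs, so 5759 - 4.5P = -649 + 13.5P; collecting terms, 6408 = 18P and P* = 356.
From the demand curve, Q* = 5759 - 4.5(356) = 4157.

P* = 356, Q* = 4157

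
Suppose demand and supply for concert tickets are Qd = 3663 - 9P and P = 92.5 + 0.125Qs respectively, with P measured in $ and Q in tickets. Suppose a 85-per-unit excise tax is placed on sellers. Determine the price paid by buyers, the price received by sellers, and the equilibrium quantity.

P_b = 299, P_s = 214, Q = 972

Rewriting in direct form: Qs = -740 + 8P.
The tax drives a wedge P_b - P_s = 85. Substituting P_s = P_b - 85 into supply: Qs = -1420 + 8P_b.
Set Qd = Qs: 3663 - 9P_b = -1420 + 8P_b, so 5083 = 17P_b and P_b = 299.
So P_s = 214 and the quantity traded is Q = 3663 - 9(299) = 972.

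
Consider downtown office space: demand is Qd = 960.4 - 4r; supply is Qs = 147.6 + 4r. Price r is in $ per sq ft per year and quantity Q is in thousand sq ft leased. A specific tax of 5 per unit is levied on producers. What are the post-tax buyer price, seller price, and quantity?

r_b = 104.1, r_s = 99.1, Q = 544

With a tax of 5 on producers, they supply based on the net price r_s = r_b - 5, so Qs = 127.6 + 4r_b.
Set Qd = Qs: 960.4 - 4r_b = 127.6 + 4r_b, so 832.8 = 8r_b and r_b = 104.1.
So r_s = 99.1 and the quantity traded is Q = 960.4 - 4(104.1) = 544.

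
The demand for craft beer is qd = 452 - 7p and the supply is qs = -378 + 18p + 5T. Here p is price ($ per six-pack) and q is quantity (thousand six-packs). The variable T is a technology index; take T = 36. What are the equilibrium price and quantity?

With T = 36, supply is qs = -198 + 18p.
At equilibrium qd = qs, so 452 - 7p = -198 + 18p; collecting terms, 650 = 25p and p* = 26.
Substitute back: q* = 452 - 7(26) = 270.

p* = 26, q* = 270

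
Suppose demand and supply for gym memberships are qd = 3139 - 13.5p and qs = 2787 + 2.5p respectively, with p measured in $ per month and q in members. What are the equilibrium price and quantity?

Set qd = qs: 3139 - 13.5p = 2787 + 2.5p, so 352 = 16p and p* = 22.
Substitute back: q* = 3139 - 13.5(22) = 2842.

p* = 22, q* = 2842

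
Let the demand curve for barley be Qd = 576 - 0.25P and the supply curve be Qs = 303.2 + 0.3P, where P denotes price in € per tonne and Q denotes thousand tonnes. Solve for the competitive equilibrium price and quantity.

Set Qd = Qs: 576 - 0.25P = 303.2 + 0.3P, so 272.8 = 0.55P and P* = 496.
From the demand curve, Q* = 576 - 0.25(496) = 452.

P* = 496, Q* = 452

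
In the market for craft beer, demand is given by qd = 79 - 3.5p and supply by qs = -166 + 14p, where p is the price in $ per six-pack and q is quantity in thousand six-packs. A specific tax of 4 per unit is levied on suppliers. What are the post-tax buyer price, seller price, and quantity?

Suppliers keep p_s = p_b - 4 per unit, so supply in terms of the buyer price is qs = -222 + 14p_b.
Set qd = qs: 79 - 3.5p_b = -222 + 14p_b, so 301 = 17.5p_b and p_b = 17.2.
So p_s = 13.2 and the quantity traded is q = 79 - 3.5(17.2) = 18.8.

p_b = 17.2, p_s = 13.2, q = 18.8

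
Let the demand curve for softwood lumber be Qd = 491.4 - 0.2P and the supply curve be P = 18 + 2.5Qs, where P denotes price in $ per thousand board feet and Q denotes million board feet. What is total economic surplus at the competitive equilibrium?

Rewriting in direct form: Qs = -7.2 + 0.4P.
At equilibrium Qd = Qs, so 491.4 - 0.2P = -7.2 + 0.4P; collecting terms, 498.6 = 0.6P and P* = 831.
Plugging P* into demand: Q* = 491.4 - 0.2(831) = 325.2.
Demand choke price = 2457; supply choke price = 18. CS = ½(2457 - 831)(325.2) = 264387.6; PS = ½(831 - 18)(325.2) = 132193.8. Total surplus = 396581.4.

Total surplus = 396581.4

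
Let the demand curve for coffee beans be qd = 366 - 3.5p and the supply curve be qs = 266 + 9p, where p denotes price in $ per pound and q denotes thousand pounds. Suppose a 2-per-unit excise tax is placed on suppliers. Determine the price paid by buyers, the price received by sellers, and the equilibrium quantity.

p_b = 9.44, p_s = 7.44, q = 332.96

Suppliers keep p_s = p_b - 2 per unit, so supply in terms of the buyer price is qs = 248 + 9p_b.
Set qd = qs: 366 - 3.5p_b = 248 + 9p_b, so 118 = 12.5p_b and p_b = 9.44.
So p_s = 7.44 and the quantity traded is q = 366 - 3.5(9.44) = 332.96.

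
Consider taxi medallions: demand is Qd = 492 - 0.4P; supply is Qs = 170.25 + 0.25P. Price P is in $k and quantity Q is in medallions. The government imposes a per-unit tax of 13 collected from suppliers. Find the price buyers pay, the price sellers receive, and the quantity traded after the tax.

P_b = 500, P_s = 487, Q = 292

The tax drives a wedge P_b - P_s = 13. Substituting P_s = P_b - 13 into supply: Qs = 167 + 0.25P_b.
Market clearing requires 492 - 0.4P_b = 167 + 0.25P_b; hence 325 = 0.65P_b and P_b = 500.
Then P_s = 500 - 13 = 487 and Q = 492 - 0.4(500) = 292.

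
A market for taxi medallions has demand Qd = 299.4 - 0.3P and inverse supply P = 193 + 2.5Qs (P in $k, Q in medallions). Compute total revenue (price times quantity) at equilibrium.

Solving each curve for Q: Qs = -77.2 + 0.4P.
Equating demand and supply, 299.4 - 0.3P = -77.2 + 0.4P gives 0.7P = 376.6, so P* = 538.
Plugging P* into demand: Q* = 299.4 - 0.3(538) = 138.
Total revenue = P* × Q* = 538 × 138 = 74244.

Total revenue = 74244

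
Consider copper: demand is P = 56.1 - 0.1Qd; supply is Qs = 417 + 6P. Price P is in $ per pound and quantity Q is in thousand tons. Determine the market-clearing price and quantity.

P* = 9, Q* = 471

Solving each curve for Q: Qd = 561 - 10P.
At equilibrium Qd = Qs, so 561 - 10P = 417 + 6P; collecting terms, 144 = 16P and P* = 9.
Plugging P* into demand: Q* = 561 - 10(9) = 471.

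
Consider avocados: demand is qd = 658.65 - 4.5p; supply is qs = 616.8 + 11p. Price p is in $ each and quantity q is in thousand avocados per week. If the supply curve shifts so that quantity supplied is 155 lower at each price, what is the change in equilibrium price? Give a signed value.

Δp = 10

Set qd = qs: 658.65 - 4.5p = 616.8 + 11p, so 41.85 = 15.5p and p* = 2.7.
Substitute back: q* = 658.65 - 4.5(2.7) = 646.5.
After the shift, supply is qs = 461.8 + 11p.
Re-solving, 15.5p = 196.85 gives p = 12.7 and q = 601.5.
Δp = 12.7 - 2.7 = 10.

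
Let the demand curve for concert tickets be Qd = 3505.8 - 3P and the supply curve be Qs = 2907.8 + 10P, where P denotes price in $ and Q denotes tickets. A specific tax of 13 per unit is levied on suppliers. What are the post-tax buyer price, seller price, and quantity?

Suppliers keep P_s = P_b - 13 per unit, so supply in terms of the buyer price is Qs = 2777.8 + 10P_b.
Set Qd = Qs: 3505.8 - 3P_b = 2777.8 + 10P_b, so 728 = 13P_b and P_b = 56.
Then P_s = 56 - 13 = 43 and Q = 3505.8 - 3(56) = 3337.8.

P_b = 56, P_s = 43, Q = 3337.8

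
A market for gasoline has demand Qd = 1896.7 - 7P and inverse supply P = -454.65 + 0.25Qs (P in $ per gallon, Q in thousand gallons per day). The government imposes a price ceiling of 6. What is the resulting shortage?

Inverting to quantity form: Qs = 1818.6 + 4P.
With P fixed at 6, quantity demanded is 1854.7 and quantity supplied is 1842.6.
Shortage = Qd - Qs = 1854.7 - 1842.6 = 12.1.

Shortage = 12.1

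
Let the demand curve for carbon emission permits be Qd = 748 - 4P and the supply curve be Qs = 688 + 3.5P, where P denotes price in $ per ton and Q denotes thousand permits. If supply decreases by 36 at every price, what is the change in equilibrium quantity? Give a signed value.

ΔQ = -19.2

Equating demand and supply, 748 - 4P = 688 + 3.5P gives 7.5P = 60, so P* = 8.
Plugging P* into demand: Q* = 748 - 4(8) = 716.
After the shift, supply is Qs = 652 + 3.5P.
New equilibrium: 96 = 7.5P, so P = 12.8 and Q = 696.8.
ΔQ = 696.8 - 716 = -19.2.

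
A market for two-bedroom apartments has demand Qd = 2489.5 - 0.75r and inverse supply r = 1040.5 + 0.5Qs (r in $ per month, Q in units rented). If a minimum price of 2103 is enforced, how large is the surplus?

Inverting to quantity form: Qs = -2081 + 2r.
With r fixed at 2103, quantity demanded is 912.25 and quantity supplied is 2125.
Surplus = Qs - Qd = 2125 - 912.25 = 1212.75.

Surplus = 1212.75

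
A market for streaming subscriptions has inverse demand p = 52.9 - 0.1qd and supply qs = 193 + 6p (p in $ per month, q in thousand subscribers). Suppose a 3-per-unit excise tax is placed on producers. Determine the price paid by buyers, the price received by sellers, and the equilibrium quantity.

p_b = 22.125, p_s = 19.125, q = 307.75

Solving each curve for q: qd = 529 - 10p.
The tax drives a wedge p_b - p_s = 3. Substituting p_s = p_b - 3 into supply: qs = 175 + 6p_b.
Equate demand and the shifted supply: 529 - 10p_b = 175 + 6p_b, giving 16p_b = 354, so p_b = 22.125.
Then p_s = 22.125 - 3 = 19.125 and q = 529 - 10(22.125) = 307.75.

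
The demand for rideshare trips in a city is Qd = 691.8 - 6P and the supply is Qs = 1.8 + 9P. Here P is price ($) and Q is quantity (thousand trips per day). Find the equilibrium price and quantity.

P* = 46, Q* = 415.8

At equilibrium Qd = Qs, so 691.8 - 6P = 1.8 + 9P; collecting terms, 690 = 15P and P* = 46.
From the demand curve, Q* = 691.8 - 6(46) = 415.8.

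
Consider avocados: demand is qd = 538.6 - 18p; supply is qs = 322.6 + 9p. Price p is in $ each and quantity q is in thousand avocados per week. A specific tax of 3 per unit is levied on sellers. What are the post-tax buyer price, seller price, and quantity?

Sellers keep p_s = p_b - 3 per unit, so supply in terms of the buyer price is qs = 295.6 + 9p_b.
Market clearing requires 538.6 - 18p_b = 295.6 + 9p_b; hence 243 = 27p_b and p_b = 9.
So p_s = 6 and the quantity traded is q = 538.6 - 18(9) = 376.6.

p_b = 9, p_s = 6, q = 376.6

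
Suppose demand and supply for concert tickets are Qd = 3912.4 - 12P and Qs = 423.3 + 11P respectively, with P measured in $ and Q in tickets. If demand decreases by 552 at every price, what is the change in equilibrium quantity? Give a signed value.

ΔQ = -264

At equilibrium Qd = Qs, so 3912.4 - 12P = 423.3 + 11P; collecting terms, 3489.1 = 23P and P* = 151.7.
Plugging P* into demand: Q* = 3912.4 - 12(151.7) = 2092.
After the shift, demand is Qd = 3360.4 - 12P.
New equilibrium: 2937.1 = 23P, so P = 127.7 and Q = 1828.
ΔQ = 1828 - 2092 = -264.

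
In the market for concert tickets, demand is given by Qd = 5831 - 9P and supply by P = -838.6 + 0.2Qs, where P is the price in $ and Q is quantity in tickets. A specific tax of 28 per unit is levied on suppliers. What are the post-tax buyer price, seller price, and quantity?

P_b = 127, P_s = 99, Q = 4688

Solving each curve for Q: Qs = 4193 + 5P.
Suppliers keep P_s = P_b - 28 per unit, so supply in terms of the buyer price is Qs = 4053 + 5P_b.
Set Qd = Qs: 5831 - 9P_b = 4053 + 5P_b, so 1778 = 14P_b and P_b = 127.
Then P_s = 127 - 28 = 99 and Q = 5831 - 9(127) = 4688.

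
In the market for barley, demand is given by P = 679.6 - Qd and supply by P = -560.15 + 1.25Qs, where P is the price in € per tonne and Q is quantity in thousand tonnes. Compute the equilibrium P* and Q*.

Inverting to quantity form: Qd = 679.6 - P and Qs = 448.12 + 0.8P.
Equating demand and supply, 679.6 - P = 448.12 + 0.8P gives 1.8P = 231.48, so P* = 128.6.
Plugging P* into demand: Q* = 679.6 - 128.6 = 551.

P* = 128.6, Q* = 551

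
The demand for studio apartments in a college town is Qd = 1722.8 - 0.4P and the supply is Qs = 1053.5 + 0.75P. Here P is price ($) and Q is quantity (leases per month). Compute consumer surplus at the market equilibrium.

Equating demand and supply, 1722.8 - 0.4P = 1053.5 + 0.75P gives 1.15P = 669.3, so P* = 582.
From the demand curve, Q* = 1722.8 - 0.4(582) = 1490.
Demand choke price (Qd = 0): P = 1722.8/0.4 = 4307. Consumer surplus = ½ × (4307 - 582) × 1490 = 2775125.

Consumer surplus = 2775125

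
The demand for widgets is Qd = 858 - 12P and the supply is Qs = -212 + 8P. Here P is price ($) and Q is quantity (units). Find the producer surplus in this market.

Producer surplus = 2916

Set Qd = Qs: 858 - 12P = -212 + 8P, so 1070 = 20P and P* = 53.5.
Then Q* = 858 - 12(53.5) = 216.
Supply choke price (Qs = 0): P = 26.5. Producer surplus = ½ × (53.5 - 26.5) × 216 = 2916.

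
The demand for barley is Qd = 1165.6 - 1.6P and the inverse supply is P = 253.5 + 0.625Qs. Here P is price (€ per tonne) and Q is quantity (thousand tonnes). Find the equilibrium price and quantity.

Inverting to quantity form: Qs = -405.6 + 1.6P.
At equilibrium Qd = Qs, so 1165.6 - 1.6P = -405.6 + 1.6P; collecting terms, 1571.2 = 3.2P and P* = 491.
Plugging P* into demand: Q* = 1165.6 - 1.6(491) = 380.

P* = 491, Q* = 380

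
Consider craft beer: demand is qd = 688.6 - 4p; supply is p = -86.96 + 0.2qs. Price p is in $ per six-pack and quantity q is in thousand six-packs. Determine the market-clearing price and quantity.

p* = 28.2, q* = 575.8

Inverting to quantity form: qs = 434.8 + 5p.
Equating demand and supply, 688.6 - 4p = 434.8 + 5p gives 9p = 253.8, so p* = 28.2.
Plugging p* into demand: q* = 688.6 - 4(28.2) = 575.8.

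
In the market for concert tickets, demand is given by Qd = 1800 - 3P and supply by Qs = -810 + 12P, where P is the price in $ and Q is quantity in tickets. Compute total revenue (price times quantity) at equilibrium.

Total revenue = 222372

Set Qd = Qs: 1800 - 3P = -810 + 12P, so 2610 = 15P and P* = 174.
Plugging P* into demand: Q* = 1800 - 3(174) = 1278.
Total revenue = P* × Q* = 174 × 1278 = 222372.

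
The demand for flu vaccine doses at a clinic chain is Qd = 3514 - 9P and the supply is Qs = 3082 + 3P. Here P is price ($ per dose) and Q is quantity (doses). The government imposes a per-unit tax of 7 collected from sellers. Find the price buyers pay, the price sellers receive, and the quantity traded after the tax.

P_b = 37.75, P_s = 30.75, Q = 3174.25

Sellers keep P_s = P_b - 7 per unit, so supply in terms of the buyer price is Qs = 3061 + 3P_b.
Market clearing requires 3514 - 9P_b = 3061 + 3P_b; hence 453 = 12P_b and P_b = 37.75.
Then P_s = 37.75 - 7 = 30.75 and Q = 3514 - 9(37.75) = 3174.25.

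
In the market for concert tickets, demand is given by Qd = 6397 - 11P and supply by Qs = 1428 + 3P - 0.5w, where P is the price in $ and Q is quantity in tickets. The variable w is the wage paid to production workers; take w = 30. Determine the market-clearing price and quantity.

With w = 30, supply is Qs = 1413 + 3P.
Equating demand and supply, 6397 - 11P = 1413 + 3P gives 14P = 4984, so P* = 356.
Then Q* = 6397 - 11(356) = 2481.

P* = 356, Q* = 2481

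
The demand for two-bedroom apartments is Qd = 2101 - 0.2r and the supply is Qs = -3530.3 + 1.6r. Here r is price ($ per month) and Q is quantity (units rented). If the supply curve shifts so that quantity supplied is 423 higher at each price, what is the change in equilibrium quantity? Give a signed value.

ΔQ = 47

Set Qd = Qs: 2101 - 0.2r = -3530.3 + 1.6r, so 5631.3 = 1.8r and r* = 3128.5.
From the demand curve, Q* = 2101 - 0.2(3128.5) = 1475.3.
After the shift, supply is Qs = -3107.3 + 1.6r.
The new intersection has 5208.3 = 1.8r, i.e. r = 2893.5, Q = 1522.3.
ΔQ = 1522.3 - 1475.3 = 47.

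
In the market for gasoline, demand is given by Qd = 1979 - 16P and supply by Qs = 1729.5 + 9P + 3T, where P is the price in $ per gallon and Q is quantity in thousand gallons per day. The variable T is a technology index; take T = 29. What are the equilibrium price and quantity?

With T = 29, supply is Qs = 1816.5 + 9P.
The market clears where 1979 - 16P = 1816.5 + 9P. Rearranging, 25P = 162.5, hence P* = 6.5.
Then Q* = 1979 - 16(6.5) = 1875.

P* = 6.5, Q* = 1875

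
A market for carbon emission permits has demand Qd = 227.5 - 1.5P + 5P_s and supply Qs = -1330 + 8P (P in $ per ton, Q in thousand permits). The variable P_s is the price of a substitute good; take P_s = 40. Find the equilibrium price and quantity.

P* = 185, Q* = 150

With P_s = 40, demand is Qd = 427.5 - 1.5P.
At equilibrium Qd = Qs, so 427.5 - 1.5P = -1330 + 8P; collecting terms, 1757.5 = 9.5P and P* = 185.
Plugging P* into demand: Q* = 427.5 - 1.5(185) = 150.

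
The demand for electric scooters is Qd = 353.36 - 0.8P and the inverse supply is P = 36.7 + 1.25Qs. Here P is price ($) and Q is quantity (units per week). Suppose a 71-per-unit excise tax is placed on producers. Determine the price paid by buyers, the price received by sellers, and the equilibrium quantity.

In direct form, Qs = -29.36 + 0.8P.
The tax drives a wedge P_b - P_s = 71. Substituting P_s = P_b - 71 into supply: Qs = -86.16 + 0.8P_b.
Equate demand and the shifted supply: 353.36 - 0.8P_b = -86.16 + 0.8P_b, giving 1.6P_b = 439.52, so P_b = 274.7.
Then P_s = 274.7 - 71 = 203.7 and Q = 353.36 - 0.8(274.7) = 133.6.

P_b = 274.7, P_s = 203.7, Q = 133.6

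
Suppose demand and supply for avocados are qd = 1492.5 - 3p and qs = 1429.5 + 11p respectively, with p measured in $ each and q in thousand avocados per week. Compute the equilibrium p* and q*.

Set qd = qs: 1492.5 - 3p = 1429.5 + 11p, so 63 = 14p and p* = 4.5.
Plugging p* into demand: q* = 1492.5 - 3(4.5) = 1479.

p* = 4.5, q* = 1479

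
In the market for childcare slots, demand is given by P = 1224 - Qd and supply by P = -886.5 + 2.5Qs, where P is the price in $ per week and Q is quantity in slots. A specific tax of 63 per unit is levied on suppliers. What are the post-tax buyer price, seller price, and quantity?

Inverting to quantity form: Qd = 1224 - P and Qs = 354.6 + 0.4P.
Suppliers keep P_s = P_b - 63 per unit, so supply in terms of the buyer price is Qs = 329.4 + 0.4P_b.
Equate demand and the shifted supply: 1224 - P_b = 329.4 + 0.4P_b, giving 1.4P_b = 894.6, so P_b = 639.
So P_s = 576 and the quantity traded is Q = 1224 - 639 = 585.

P_b = 639, P_s = 576, Q = 585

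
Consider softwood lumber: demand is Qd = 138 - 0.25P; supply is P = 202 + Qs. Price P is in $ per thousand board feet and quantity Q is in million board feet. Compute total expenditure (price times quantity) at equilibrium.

Total expenditure = 19040

Rewriting in direct form: Qs = -202 + P.
The market clears where 138 - 0.25P = -202 + P. Rearranging, 1.25P = 340, hence P* = 272.
Substitute back: Q* = 138 - 0.25(272) = 70.
Total expenditure = P* × Q* = 272 × 70 = 19040.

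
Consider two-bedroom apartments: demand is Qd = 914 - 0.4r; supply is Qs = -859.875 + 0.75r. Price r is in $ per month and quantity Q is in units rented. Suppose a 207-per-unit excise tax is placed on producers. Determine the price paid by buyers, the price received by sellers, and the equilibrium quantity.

The tax drives a wedge r_b - r_s = 207. Substituting r_s = r_b - 207 into supply: Qs = -1015.125 + 0.75r_b.
Set Qd = Qs: 914 - 0.4r_b = -1015.125 + 0.75r_b, so 1929.125 = 1.15r_b and r_b = 1677.5.
So r_s = 1470.5 and the quantity traded is Q = 914 - 0.4(1677.5) = 243.

r_b = 1677.5, r_s = 1470.5, Q = 243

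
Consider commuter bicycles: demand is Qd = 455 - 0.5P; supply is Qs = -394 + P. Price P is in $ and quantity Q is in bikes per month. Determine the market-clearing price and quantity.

P* = 566, Q* = 172

The market clears where 455 - 0.5P = -394 + P. Rearranging, 1.5P = 849, hence P* = 566.
Then Q* = 455 - 0.5(566) = 172.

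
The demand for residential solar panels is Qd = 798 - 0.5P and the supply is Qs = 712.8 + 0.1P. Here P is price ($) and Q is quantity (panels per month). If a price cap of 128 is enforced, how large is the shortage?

At P = 128: Qd = 734 and Qs = 725.6.
Shortage = Qd - Qs = 734 - 725.6 = 8.4.

Shortage = 8.4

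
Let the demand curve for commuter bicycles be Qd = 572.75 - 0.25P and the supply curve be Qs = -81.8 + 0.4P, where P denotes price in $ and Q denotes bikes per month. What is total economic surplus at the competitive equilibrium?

Total surplus = 334883.25

Set Qd = Qs: 572.75 - 0.25P = -81.8 + 0.4P, so 654.55 = 0.65P and P* = 1007.
From the demand curve, Q* = 572.75 - 0.25(1007) = 321.
Demand choke price = 2291; supply choke price = 204.5. CS = ½(2291 - 1007)(321) = 206082; PS = ½(1007 - 204.5)(321) = 128801.25. Total surplus = 334883.25.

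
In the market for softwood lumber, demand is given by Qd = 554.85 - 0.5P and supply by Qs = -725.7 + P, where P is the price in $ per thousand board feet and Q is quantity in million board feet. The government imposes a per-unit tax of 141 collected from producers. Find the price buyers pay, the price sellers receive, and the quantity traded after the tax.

P_b = 947.7, P_s = 806.7, Q = 81

The tax drives a wedge P_b - P_s = 141. Substituting P_s = P_b - 141 into supply: Qs = -866.7 + P_b.
Market clearing requires 554.85 - 0.5P_b = -866.7 + P_b; hence 1421.55 = 1.5P_b and P_b = 947.7.
Then P_s = 947.7 - 141 = 806.7 and Q = 554.85 - 0.5(947.7) = 81.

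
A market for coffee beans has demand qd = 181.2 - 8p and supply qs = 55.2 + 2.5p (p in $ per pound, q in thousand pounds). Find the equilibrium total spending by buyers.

The market clears where 181.2 - 8p = 55.2 + 2.5p. Rearranging, 10.5p = 126, hence p* = 12.
Plugging p* into demand: q* = 181.2 - 8(12) = 85.2.
Total spending by buyers = p* × q* = 12 × 85.2 = 1022.4.

Total spending by buyers = 1022.4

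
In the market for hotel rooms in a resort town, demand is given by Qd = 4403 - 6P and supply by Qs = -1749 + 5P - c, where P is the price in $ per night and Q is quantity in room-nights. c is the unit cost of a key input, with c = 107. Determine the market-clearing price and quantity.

With c = 107, supply is Qs = -1856 + 5P.
The market clears where 4403 - 6P = -1856 + 5P. Rearranging, 11P = 6259, hence P* = 569.
Plugging P* into demand: Q* = 4403 - 6(569) = 989.

P* = 569, Q* = 989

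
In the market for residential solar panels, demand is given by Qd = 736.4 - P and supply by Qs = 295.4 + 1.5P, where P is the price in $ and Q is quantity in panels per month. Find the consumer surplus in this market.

The market clears where 736.4 - P = 295.4 + 1.5P. Rearranging, 2.5P = 441, hence P* = 176.4.
Then Q* = 736.4 - 176.4 = 560.
Demand choke price (Qd = 0): P = 736.4. Consumer surplus = ½ × (736.4 - 176.4) × 560 = 156800.

Consumer surplus = 156800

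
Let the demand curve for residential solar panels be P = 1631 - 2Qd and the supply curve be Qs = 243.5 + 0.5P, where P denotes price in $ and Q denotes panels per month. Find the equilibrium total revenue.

Total revenue = 302874

In direct form, Qd = 815.5 - 0.5P.
At equilibrium Qd = Qs, so 815.5 - 0.5P = 243.5 + 0.5P; collecting terms, 572 = P and P* = 572.
Plugging P* into demand: Q* = 815.5 - 0.5(572) = 529.5.
Total revenue = P* × Q* = 572 × 529.5 = 302874.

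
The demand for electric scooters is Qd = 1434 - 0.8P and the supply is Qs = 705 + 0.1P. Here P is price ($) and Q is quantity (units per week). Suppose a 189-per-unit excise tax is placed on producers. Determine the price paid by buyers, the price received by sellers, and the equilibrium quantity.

P_b = 831, P_s = 642, Q = 769.2

Producers keep P_s = P_b - 189 per unit, so supply in terms of the buyer price is Qs = 686.1 + 0.1P_b.
Equate demand and the shifted supply: 1434 - 0.8P_b = 686.1 + 0.1P_b, giving 0.9P_b = 747.9, so P_b = 831.
So P_s = 642 and the quantity traded is Q = 1434 - 0.8(831) = 769.2.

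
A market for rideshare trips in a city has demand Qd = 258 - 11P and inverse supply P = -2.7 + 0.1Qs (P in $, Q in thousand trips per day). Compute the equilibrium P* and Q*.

P* = 11, Q* = 137

In direct form, Qs = 27 + 10P.
At equilibrium Qd = Qs, so 258 - 11P = 27 + 10P; collecting terms, 231 = 21P and P* = 11.
Substitute back: Q* = 258 - 11(11) = 137.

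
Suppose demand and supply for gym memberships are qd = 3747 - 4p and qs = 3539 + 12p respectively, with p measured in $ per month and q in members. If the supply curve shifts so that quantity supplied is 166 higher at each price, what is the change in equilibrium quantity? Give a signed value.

Set qd = qs: 3747 - 4p = 3539 + 12p, so 208 = 16p and p* = 13.
Then q* = 3747 - 4(13) = 3695.
After the shift, supply is qs = 3705 + 12p.
New equilibrium: 42 = 16p, so p = 2.625 and q = 3736.5.
Δq = 3736.5 - 3695 = 41.5.

Δq = 41.5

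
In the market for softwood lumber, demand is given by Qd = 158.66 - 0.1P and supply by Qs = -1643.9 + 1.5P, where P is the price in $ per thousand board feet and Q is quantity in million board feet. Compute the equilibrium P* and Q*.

Set Qd = Qs: 158.66 - 0.1P = -1643.9 + 1.5P, so 1802.56 = 1.6P and P* = 1126.6.
Substitute back: Q* = 158.66 - 0.1(1126.6) = 46.

P* = 1126.6, Q* = 46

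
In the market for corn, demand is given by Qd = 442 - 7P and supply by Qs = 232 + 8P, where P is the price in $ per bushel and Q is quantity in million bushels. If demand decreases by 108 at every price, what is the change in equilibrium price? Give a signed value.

The market clears where 442 - 7P = 232 + 8P. Rearranging, 15P = 210, hence P* = 14.
Then Q* = 442 - 7(14) = 344.
After the shift, demand is Qd = 334 - 7P.
New equilibrium: 102 = 15P, so P = 6.8 and Q = 286.4.
ΔP = 6.8 - 14 = -7.2.

ΔP = -7.2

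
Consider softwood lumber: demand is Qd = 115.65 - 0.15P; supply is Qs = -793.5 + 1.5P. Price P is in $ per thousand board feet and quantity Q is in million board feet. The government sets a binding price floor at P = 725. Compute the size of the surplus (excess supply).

At P = 725: Qd = 6.9 and Qs = 294.
Surplus = Qs - Qd = 294 - 6.9 = 287.1.

Surplus = 287.1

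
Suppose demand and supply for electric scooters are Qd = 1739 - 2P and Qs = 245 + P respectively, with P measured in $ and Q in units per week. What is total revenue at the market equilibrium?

At equilibrium Qd = Qs, so 1739 - 2P = 245 + P; collecting terms, 1494 = 3P and P* = 498.
From the demand curve, Q* = 1739 - 2(498) = 743.
Total revenue = P* × Q* = 498 × 743 = 370014.

Total revenue = 370014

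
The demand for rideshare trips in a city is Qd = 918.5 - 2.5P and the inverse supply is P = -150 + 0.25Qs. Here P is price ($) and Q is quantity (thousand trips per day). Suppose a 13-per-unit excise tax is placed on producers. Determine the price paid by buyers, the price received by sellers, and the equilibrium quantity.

P_b = 57, P_s = 44, Q = 776

In direct form, Qs = 600 + 4P.
The tax drives a wedge P_b - P_s = 13. Substituting P_s = P_b - 13 into supply: Qs = 548 + 4P_b.
Equate demand and the shifted supply: 918.5 - 2.5P_b = 548 + 4P_b, giving 6.5P_b = 370.5, so P_b = 57.
Then P_s = 57 - 13 = 44 and Q = 918.5 - 2.5(57) = 776.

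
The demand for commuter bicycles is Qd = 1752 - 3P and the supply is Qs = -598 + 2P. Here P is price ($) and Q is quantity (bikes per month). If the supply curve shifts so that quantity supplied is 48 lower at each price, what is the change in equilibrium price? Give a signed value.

The market clears where 1752 - 3P = -598 + 2P. Rearranging, 5P = 2350, hence P* = 470.
From the demand curve, Q* = 1752 - 3(470) = 342.
After the shift, supply is Qs = -646 + 2P.
New equilibrium: 2398 = 5P, so P = 479.6 and Q = 313.2.
ΔP = 479.6 - 470 = 9.6.

ΔP = 9.6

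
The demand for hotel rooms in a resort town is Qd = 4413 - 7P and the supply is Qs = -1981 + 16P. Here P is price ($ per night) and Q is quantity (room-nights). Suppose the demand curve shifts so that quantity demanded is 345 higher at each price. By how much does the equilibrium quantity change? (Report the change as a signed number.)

ΔQ = 240

At equilibrium Qd = Qs, so 4413 - 7P = -1981 + 16P; collecting terms, 6394 = 23P and P* = 278.
From the demand curve, Q* = 4413 - 7(278) = 2467.
After the shift, demand is Qd = 4758 - 7P.
The new intersection has 6739 = 23P, i.e. P = 293, Q = 2707.
ΔQ = 2707 - 2467 = 240.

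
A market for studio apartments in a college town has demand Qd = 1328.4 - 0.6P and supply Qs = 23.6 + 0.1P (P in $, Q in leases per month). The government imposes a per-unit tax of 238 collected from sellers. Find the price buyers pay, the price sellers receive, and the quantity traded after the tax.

P_b = 1898, P_s = 1660, Q = 189.6

Sellers keep P_s = P_b - 238 per unit, so supply in terms of the buyer price is Qs = -0.2 + 0.1P_b.
Set Qd = Qs: 1328.4 - 0.6P_b = -0.2 + 0.1P_b, so 1328.6 = 0.7P_b and P_b = 1898.
So P_s = 1660 and the quantity traded is Q = 1328.4 - 0.6(1898) = 189.6.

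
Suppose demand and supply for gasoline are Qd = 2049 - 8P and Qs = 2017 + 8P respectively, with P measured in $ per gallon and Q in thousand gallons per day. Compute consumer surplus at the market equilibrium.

Consumer surplus = 258318.0625

Set Qd = Qs: 2049 - 8P = 2017 + 8P, so 32 = 16P and P* = 2.
From the demand curve, Q* = 2049 - 8(2) = 2033.
Demand choke price (Qd = 0): P = 2049/8 = 256.125. Consumer surplus = ½ × (256.125 - 2) × 2033 = 258318.0625.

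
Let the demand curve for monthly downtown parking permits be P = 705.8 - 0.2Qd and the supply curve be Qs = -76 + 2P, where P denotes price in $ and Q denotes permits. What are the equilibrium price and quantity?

P* = 515, Q* = 954

Solving each curve for Q: Qd = 3529 - 5P.
Set Qd = Qs: 3529 - 5P = -76 + 2P, so 3605 = 7P and P* = 515.
Substitute back: Q* = 3529 - 5(515) = 954.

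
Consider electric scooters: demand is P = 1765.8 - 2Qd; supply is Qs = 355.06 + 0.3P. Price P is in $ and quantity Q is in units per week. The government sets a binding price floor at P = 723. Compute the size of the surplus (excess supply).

Surplus = 50.56

Solving each curve for Q: Qd = 882.9 - 0.5P.
At P = 723: Qd = 521.4 and Qs = 571.96.
Surplus = Qs - Qd = 571.96 - 521.4 = 50.56.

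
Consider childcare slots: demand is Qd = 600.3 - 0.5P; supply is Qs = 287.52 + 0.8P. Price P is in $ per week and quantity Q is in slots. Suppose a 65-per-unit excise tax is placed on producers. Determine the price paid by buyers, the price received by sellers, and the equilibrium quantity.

With a tax of 65 on producers, they supply based on the net price P_s = P_b - 65, so Qs = 235.52 + 0.8P_b.
Market clearing requires 600.3 - 0.5P_b = 235.52 + 0.8P_b; hence 364.78 = 1.3P_b and P_b = 280.6.
So P_s = 215.6 and the quantity traded is Q = 600.3 - 0.5(280.6) = 460.

P_b = 280.6, P_s = 215.6, Q = 460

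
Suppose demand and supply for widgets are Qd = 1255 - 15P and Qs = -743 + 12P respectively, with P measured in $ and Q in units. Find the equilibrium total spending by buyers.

The market clears where 1255 - 15P = -743 + 12P. Rearranging, 27P = 1998, hence P* = 74.
From the demand curve, Q* = 1255 - 15(74) = 145.
Total spending by buyers = P* × Q* = 74 × 145 = 10730.

Total spending by buyers = 10730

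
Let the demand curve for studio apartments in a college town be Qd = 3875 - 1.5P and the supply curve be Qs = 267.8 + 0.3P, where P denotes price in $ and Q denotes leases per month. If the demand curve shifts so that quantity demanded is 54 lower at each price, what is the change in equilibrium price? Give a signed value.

At equilibrium Qd = Qs, so 3875 - 1.5P = 267.8 + 0.3P; collecting terms, 3607.2 = 1.8P and P* = 2004.
Then Q* = 3875 - 1.5(2004) = 869.
After the shift, demand is Qd = 3821 - 1.5P.
New equilibrium: 3553.2 = 1.8P, so P = 1974 and Q = 860.
ΔP = 1974 - 2004 = -30.

ΔP = -30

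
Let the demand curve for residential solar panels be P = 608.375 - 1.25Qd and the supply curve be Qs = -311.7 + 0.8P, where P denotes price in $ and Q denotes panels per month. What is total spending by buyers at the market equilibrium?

Inverting to quantity form: Qd = 486.7 - 0.8P.
Equating demand and supply, 486.7 - 0.8P = -311.7 + 0.8P gives 1.6P = 798.4, so P* = 499.
From the demand curve, Q* = 486.7 - 0.8(499) = 87.5.
Total spending by buyers = P* × Q* = 499 × 87.5 = 43662.5.

Total spending by buyers = 43662.5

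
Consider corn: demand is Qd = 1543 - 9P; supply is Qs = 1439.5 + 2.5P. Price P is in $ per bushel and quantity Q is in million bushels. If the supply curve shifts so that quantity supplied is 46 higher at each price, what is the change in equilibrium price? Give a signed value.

ΔP = -4

The market clears where 1543 - 9P = 1439.5 + 2.5P. Rearranging, 11.5P = 103.5, hence P* = 9.
Substitute back: Q* = 1543 - 9(9) = 1462.
After the shift, supply is Qs = 1485.5 + 2.5P.
Re-solving, 11.5P = 57.5 gives P = 5 and Q = 1498.
ΔP = 5 - 9 = -4.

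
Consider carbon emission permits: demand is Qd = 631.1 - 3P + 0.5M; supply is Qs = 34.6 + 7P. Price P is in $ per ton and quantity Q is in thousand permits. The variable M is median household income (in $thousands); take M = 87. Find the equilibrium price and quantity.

P* = 64, Q* = 482.6

With M = 87, demand is Qd = 674.6 - 3P.
Equating demand and supply, 674.6 - 3P = 34.6 + 7P gives 10P = 640, so P* = 64.
Substitute back: Q* = 674.6 - 3(64) = 482.6.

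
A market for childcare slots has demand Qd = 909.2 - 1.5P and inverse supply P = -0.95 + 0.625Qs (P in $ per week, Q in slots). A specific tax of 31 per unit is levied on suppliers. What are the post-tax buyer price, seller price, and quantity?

Inverting to quantity form: Qs = 1.52 + 1.6P.
With a tax of 31 on suppliers, they supply based on the net price P_s = P_b - 31, so Qs = -48.08 + 1.6P_b.
Equate demand and the shifted supply: 909.2 - 1.5P_b = -48.08 + 1.6P_b, giving 3.1P_b = 957.28, so P_b = 308.8.
So P_s = 277.8 and the quantity traded is Q = 909.2 - 1.5(308.8) = 446.

P_b = 308.8, P_s = 277.8, Q = 446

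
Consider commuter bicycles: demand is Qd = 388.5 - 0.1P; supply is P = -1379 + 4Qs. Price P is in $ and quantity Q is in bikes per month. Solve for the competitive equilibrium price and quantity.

P* = 125, Q* = 376

Rewriting in direct form: Qs = 344.75 + 0.25P.
At equilibrium Qd = Qs, so 388.5 - 0.1P = 344.75 + 0.25P; collecting terms, 43.75 = 0.35P and P* = 125.
Plugging P* into demand: Q* = 388.5 - 0.1(125) = 376.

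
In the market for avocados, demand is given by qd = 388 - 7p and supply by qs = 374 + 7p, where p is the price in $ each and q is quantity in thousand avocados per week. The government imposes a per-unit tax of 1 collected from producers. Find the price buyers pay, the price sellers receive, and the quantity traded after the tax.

The tax drives a wedge p_b - p_s = 1. Substituting p_s = p_b - 1 into supply: qs = 367 + 7p_b.
Set qd = qs: 388 - 7p_b = 367 + 7p_b, so 21 = 14p_b and p_b = 1.5.
So p_s = 0.5 and the quantity traded is q = 388 - 7(1.5) = 377.5.

p_b = 1.5, p_s = 0.5, q = 377.5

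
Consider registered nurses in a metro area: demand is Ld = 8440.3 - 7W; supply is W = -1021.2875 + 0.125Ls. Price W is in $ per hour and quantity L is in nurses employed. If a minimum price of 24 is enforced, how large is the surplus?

Inverting to quantity form: Ls = 8170.3 + 8W.
Evaluating both curves at the floor price 24 gives Ld = 8272.3, Ls = 8362.3.
Surplus = Ls - Ld = 8362.3 - 8272.3 = 90.

Surplus = 90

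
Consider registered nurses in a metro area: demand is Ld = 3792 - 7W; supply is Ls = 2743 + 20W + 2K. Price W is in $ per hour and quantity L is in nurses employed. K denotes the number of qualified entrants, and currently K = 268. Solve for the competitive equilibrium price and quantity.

W* = 19, L* = 3659

With K = 268, supply is Ls = 3279 + 20W.
At equilibrium Ld = Ls, so 3792 - 7W = 3279 + 20W; collecting terms, 513 = 27W and W* = 19.
Then L* = 3792 - 7(19) = 3659.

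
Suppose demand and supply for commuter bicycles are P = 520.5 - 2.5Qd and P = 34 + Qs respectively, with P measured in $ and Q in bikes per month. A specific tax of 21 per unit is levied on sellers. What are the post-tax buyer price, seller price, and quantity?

Inverting to quantity form: Qd = 208.2 - 0.4P and Qs = -34 + P.
Sellers keep P_s = P_b - 21 per unit, so supply in terms of the buyer price is Qs = -55 + P_b.
Market clearing requires 208.2 - 0.4P_b = -55 + P_b; hence 263.2 = 1.4P_b and P_b = 188.
So P_s = 167 and the quantity traded is Q = 208.2 - 0.4(188) = 133.

P_b = 188, P_s = 167, Q = 133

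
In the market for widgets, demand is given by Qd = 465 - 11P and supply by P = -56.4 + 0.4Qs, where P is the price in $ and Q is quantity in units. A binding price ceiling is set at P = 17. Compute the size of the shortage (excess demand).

Shortage = 94.5

Solving each curve for Q: Qs = 141 + 2.5P.
Evaluating both curves at the ceiling price 17 gives Qd = 278, Qs = 183.5.
Shortage = Qd - Qs = 278 - 183.5 = 94.5.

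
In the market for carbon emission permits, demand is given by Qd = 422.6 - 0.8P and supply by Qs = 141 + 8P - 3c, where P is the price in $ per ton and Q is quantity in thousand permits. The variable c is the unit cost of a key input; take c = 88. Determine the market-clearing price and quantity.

With c = 88, supply is Qs = -123 + 8P.
Equating demand and supply, 422.6 - 0.8P = -123 + 8P gives 8.8P = 545.6, so P* = 62.
Plugging P* into demand: Q* = 422.6 - 0.8(62) = 373.

P* = 62, Q* = 373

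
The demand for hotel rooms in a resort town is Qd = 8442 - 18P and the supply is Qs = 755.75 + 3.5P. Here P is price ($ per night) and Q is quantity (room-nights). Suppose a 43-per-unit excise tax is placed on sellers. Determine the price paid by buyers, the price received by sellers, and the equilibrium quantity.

The tax drives a wedge P_b - P_s = 43. Substituting P_s = P_b - 43 into supply: Qs = 605.25 + 3.5P_b.
Set Qd = Qs: 8442 - 18P_b = 605.25 + 3.5P_b, so 7836.75 = 21.5P_b and P_b = 364.5.
Then P_s = 364.5 - 43 = 321.5 and Q = 8442 - 18(364.5) = 1881.

P_b = 364.5, P_s = 321.5, Q = 1881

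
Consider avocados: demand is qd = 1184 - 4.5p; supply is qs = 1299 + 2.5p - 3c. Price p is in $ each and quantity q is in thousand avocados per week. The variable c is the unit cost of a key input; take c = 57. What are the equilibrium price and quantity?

With c = 57, supply is qs = 1128 + 2.5p.
The market clears where 1184 - 4.5p = 1128 + 2.5p. Rearranging, 7p = 56, hence p* = 8.
Then q* = 1184 - 4.5(8) = 1148.

p* = 8, q* = 1148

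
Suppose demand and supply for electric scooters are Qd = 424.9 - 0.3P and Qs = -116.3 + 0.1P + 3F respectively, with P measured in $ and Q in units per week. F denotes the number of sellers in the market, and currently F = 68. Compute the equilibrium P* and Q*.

With F = 68, supply is Qs = 87.7 + 0.1P.
Set Qd = Qs: 424.9 - 0.3P = 87.7 + 0.1P, so 337.2 = 0.4P and P* = 843.
Substitute back: Q* = 424.9 - 0.3(843) = 172.

P* = 843, Q* = 172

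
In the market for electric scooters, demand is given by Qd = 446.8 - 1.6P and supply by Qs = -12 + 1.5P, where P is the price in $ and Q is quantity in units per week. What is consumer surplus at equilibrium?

At equilibrium Qd = Qs, so 446.8 - 1.6P = -12 + 1.5P; collecting terms, 458.8 = 3.1P and P* = 148.
Substitute back: Q* = 446.8 - 1.6(148) = 210.
Demand choke price (Qd = 0): P = 446.8/1.6 = 279.25. Consumer surplus = ½ × (279.25 - 148) × 210 = 13781.25.

Consumer surplus = 13781.25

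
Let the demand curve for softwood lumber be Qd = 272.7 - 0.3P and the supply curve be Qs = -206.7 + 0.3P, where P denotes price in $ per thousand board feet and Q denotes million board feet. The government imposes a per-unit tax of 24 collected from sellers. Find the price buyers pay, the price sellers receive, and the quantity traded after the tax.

P_b = 811, P_s = 787, Q = 29.4

The tax drives a wedge P_b - P_s = 24. Substituting P_s = P_b - 24 into supply: Qs = -213.9 + 0.3P_b.
Market clearing requires 272.7 - 0.3P_b = -213.9 + 0.3P_b; hence 486.6 = 0.6P_b and P_b = 811.
So P_s = 787 and the quantity traded is Q = 272.7 - 0.3(811) = 29.4.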